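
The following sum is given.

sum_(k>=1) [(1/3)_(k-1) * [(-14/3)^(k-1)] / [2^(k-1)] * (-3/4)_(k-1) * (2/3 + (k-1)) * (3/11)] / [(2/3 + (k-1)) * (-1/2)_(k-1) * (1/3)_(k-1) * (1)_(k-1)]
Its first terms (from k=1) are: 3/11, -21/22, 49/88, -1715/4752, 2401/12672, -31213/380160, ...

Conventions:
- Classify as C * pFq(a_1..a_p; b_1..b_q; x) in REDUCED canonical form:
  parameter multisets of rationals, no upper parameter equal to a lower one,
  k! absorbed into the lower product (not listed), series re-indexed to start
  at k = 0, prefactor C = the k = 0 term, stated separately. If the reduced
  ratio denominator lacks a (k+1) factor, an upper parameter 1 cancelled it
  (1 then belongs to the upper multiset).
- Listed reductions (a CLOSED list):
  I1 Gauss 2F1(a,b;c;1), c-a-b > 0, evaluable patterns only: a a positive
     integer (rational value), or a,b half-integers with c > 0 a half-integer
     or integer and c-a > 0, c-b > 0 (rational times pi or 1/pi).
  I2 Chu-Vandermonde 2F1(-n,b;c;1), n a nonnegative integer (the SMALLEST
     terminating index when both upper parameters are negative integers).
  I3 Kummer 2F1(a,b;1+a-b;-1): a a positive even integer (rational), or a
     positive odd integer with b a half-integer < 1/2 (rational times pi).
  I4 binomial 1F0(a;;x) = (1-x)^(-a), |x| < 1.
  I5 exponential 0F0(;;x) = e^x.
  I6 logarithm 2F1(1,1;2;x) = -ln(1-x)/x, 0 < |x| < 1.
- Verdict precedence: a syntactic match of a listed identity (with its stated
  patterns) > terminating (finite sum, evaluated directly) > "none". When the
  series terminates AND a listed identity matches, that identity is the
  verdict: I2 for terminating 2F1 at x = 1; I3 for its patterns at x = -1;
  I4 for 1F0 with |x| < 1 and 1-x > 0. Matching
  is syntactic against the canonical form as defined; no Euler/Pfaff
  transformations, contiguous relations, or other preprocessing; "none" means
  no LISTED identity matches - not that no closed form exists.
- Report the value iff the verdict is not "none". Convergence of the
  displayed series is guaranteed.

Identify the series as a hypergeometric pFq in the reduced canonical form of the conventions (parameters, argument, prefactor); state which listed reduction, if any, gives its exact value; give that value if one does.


With C = 3/11: the canonical form is 1F1(-3/4; -1/2; -7/3). Verdict: none. Every listed pattern misses the 1F1 form at -7/3, upper {-3/4}.

First insight: with t_0 = 3/11, the two k-th powers (C = 3/11) combine into one argument.
Ratio: r(k) = (-7/3) * (k-3/4) / [(k-1/2) (k+1)] - rational in k. x = (-7/3); t_0 = 3/11; negate the roots.


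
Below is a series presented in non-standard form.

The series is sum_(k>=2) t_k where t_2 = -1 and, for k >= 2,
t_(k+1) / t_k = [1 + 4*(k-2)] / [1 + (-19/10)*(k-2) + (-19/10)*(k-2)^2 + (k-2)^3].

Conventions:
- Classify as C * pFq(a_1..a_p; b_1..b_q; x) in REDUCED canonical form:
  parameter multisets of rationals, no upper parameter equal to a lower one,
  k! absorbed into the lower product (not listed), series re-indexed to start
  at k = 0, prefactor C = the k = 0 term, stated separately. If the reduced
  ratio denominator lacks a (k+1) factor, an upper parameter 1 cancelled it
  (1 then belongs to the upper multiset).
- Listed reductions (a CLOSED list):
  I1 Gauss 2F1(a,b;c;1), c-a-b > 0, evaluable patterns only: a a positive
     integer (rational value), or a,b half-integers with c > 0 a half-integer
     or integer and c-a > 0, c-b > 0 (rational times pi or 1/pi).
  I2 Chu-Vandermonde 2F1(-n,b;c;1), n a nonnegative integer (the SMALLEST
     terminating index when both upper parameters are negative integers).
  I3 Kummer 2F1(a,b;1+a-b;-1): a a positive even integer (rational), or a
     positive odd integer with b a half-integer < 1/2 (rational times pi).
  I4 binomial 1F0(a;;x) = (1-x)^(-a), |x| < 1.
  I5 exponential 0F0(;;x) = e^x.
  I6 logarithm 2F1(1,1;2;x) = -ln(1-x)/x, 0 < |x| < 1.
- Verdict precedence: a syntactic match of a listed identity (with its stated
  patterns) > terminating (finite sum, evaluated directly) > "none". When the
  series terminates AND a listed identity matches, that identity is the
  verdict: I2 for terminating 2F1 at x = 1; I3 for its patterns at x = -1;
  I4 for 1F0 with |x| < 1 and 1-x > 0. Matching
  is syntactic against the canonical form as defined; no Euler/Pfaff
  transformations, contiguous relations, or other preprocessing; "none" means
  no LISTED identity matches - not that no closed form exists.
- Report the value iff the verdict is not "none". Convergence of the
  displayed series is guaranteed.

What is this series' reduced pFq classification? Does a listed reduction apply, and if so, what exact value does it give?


Canonical form: C = -1 times 1F2 with upper {1/4}, lower {-5/2, -2/5}, x = 4. Verdict: no listed reduction: x = 4 and upper {1/4} fail every I1-I6 pattern.

First insight: from the first term -1: roots of the ratio polynomials (C = -1) are the negated parameters.
Consecutive-term ratio: r(k) = 4 * (k+1/4) / [(k-5/2) (k-2/5) (k+1)] - rational in k, leading ratio 4; with t_0 = -1, classification follows.


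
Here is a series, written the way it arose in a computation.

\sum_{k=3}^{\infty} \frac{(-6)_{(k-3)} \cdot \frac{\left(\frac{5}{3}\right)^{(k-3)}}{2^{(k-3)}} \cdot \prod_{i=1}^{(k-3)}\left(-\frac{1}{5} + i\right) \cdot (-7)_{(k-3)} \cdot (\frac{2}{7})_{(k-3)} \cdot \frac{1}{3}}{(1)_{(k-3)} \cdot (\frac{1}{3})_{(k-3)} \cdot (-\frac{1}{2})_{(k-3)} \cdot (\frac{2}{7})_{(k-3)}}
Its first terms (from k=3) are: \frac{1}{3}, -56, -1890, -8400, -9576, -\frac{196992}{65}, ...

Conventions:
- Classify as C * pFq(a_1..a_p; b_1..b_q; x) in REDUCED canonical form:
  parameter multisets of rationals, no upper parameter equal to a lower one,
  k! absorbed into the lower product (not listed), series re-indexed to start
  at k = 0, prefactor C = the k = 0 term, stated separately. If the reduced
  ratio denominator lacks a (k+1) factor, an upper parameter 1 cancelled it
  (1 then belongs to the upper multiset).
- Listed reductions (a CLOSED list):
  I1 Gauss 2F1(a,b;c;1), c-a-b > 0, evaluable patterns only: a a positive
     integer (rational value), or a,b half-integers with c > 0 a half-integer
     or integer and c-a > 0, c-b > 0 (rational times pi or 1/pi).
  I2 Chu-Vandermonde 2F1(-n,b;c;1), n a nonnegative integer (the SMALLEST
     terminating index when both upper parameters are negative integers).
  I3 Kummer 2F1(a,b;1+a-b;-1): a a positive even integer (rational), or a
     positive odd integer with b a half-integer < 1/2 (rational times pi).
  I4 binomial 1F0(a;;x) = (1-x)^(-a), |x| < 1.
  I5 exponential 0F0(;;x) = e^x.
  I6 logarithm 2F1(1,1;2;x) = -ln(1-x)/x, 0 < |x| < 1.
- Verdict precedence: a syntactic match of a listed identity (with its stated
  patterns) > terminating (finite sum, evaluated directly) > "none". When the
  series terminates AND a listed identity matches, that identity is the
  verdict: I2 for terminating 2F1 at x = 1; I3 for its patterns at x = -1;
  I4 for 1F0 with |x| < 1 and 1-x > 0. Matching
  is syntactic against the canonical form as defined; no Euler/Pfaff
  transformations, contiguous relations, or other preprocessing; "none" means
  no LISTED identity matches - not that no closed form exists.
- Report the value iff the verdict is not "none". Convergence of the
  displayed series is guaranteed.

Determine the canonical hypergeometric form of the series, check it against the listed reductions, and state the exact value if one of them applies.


This is \frac{1}{3} * 3F2(-7, -6, \frac{4}{5}; -\frac{1}{2}, \frac{1}{3}; \frac{5}{6}) in reduced canonical form. Verdict: terminating. (-6)_k vanishes past k = 6, leaving a 7-term sum, computed directly. Hence: -\frac{4515373}{195}.

Key observation: t_0 = \frac{1}{3} here, and the running product (prefactor 1/3) telescopes to a rising factorial.
Step ratio: r(k) = \frac{5}{6} * (k-7) (k-6) (k+\frac{4}{5}) / [(k-\frac{1}{2}) (k+\frac{1}{3}) (k+1)] ; factor over Q: parameters, x = \frac{5}{6}, and C = \frac{1}{3}.


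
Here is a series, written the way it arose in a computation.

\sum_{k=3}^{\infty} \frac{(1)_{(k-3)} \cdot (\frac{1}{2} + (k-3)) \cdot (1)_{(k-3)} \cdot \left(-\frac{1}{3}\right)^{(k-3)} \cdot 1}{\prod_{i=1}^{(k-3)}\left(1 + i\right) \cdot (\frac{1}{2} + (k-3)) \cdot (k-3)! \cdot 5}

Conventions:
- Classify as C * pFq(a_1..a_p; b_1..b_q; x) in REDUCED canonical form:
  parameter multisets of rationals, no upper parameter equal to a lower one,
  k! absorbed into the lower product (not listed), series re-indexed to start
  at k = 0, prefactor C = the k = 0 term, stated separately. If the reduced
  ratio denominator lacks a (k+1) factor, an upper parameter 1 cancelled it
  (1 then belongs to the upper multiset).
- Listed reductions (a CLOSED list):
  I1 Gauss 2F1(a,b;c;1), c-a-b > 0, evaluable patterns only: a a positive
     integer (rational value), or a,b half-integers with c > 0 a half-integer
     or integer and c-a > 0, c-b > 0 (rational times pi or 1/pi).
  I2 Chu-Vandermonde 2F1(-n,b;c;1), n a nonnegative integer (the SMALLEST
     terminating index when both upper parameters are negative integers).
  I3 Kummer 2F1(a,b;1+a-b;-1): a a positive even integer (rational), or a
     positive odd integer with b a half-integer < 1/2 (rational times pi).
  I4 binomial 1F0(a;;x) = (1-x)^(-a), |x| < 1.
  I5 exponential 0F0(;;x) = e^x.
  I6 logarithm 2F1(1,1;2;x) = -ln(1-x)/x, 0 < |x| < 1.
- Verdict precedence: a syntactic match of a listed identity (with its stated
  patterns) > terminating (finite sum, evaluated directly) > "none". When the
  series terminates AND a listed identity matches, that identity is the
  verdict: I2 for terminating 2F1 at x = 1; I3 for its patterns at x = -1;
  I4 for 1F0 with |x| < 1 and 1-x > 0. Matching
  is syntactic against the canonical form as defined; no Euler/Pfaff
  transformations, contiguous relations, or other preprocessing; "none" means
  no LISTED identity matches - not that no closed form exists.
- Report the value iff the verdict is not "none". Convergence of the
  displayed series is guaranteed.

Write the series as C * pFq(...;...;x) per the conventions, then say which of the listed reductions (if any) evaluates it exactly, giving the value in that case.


At argument -\frac{1}{3}: a 2F1 with upper {1, 1}, lower {2}, scaled by C = \frac{1}{5}. Verdict: the I6 logarithm reduction applies (the logarithm: parameters (1,1;2), x = -\frac{1}{3}). Exact value: \frac{3}{5} \cdot \ln\left(\frac{4}{3}\right).

The tell: from the first term \frac{1}{5}: k + 1/2 divides numerator and denominator alike; prefactor 1/5 after cancelling.
Adjacent-term ratio: r(k) = -\frac{1}{3} * (k+1) (k+1) / [(k+2) (k+1)] - poly over poly, x = -\frac{1}{3} from leading terms; C = \frac{1}{5} at k = 0.


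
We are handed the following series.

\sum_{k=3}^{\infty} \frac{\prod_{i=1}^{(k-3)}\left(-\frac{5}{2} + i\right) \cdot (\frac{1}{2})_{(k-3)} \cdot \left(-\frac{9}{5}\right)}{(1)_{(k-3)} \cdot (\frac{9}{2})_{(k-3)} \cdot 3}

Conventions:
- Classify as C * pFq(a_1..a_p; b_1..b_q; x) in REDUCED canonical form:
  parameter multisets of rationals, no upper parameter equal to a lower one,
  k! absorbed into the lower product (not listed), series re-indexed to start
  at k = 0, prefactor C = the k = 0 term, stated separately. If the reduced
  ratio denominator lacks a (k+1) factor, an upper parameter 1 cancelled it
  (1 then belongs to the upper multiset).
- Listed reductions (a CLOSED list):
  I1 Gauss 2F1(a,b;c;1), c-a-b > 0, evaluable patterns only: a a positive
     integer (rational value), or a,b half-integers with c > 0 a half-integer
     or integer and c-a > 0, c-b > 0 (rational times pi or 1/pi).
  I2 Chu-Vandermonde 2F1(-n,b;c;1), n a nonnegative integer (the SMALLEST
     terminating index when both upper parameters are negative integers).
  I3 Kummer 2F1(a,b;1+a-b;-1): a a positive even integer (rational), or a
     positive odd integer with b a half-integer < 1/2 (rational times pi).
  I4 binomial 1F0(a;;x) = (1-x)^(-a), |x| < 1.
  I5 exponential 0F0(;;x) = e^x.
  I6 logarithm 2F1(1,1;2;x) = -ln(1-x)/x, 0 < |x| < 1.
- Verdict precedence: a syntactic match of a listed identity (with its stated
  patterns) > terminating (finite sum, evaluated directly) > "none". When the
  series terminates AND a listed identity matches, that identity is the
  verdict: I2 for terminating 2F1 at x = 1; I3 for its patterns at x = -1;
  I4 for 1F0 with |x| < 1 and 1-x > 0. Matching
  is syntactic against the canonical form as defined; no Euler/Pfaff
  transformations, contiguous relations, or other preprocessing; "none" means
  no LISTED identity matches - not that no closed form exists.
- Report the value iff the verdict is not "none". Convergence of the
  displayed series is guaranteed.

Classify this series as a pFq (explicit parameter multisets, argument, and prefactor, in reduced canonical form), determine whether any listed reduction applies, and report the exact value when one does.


First insight: t_0 being -\frac{3}{5}, the constant factors (C = -3/5) combine into one prefactor.
Adjacent-term ratio: r(k) = 1 * (k-\frac{3}{2}) (k+\frac{1}{2}) / [(k+\frac{9}{2}) (k+1)] - rational; roots negated = parameters, x = 1, C = -\frac{3}{5}.

With C = -\frac{3}{5}: the canonical form is 2F1(-\frac{3}{2}, \frac{1}{2}; \frac{9}{2}; 1). Verdict (x = 1): the half-integer Gauss pattern (I1) applies (x = 1; upper {-\frac{3}{2}, \frac{1}{2}} half-integers, c = \frac{9}{2} in the evaluable pattern). Value: \left(-\frac{1323}{8192}\right) \cdot \pi.


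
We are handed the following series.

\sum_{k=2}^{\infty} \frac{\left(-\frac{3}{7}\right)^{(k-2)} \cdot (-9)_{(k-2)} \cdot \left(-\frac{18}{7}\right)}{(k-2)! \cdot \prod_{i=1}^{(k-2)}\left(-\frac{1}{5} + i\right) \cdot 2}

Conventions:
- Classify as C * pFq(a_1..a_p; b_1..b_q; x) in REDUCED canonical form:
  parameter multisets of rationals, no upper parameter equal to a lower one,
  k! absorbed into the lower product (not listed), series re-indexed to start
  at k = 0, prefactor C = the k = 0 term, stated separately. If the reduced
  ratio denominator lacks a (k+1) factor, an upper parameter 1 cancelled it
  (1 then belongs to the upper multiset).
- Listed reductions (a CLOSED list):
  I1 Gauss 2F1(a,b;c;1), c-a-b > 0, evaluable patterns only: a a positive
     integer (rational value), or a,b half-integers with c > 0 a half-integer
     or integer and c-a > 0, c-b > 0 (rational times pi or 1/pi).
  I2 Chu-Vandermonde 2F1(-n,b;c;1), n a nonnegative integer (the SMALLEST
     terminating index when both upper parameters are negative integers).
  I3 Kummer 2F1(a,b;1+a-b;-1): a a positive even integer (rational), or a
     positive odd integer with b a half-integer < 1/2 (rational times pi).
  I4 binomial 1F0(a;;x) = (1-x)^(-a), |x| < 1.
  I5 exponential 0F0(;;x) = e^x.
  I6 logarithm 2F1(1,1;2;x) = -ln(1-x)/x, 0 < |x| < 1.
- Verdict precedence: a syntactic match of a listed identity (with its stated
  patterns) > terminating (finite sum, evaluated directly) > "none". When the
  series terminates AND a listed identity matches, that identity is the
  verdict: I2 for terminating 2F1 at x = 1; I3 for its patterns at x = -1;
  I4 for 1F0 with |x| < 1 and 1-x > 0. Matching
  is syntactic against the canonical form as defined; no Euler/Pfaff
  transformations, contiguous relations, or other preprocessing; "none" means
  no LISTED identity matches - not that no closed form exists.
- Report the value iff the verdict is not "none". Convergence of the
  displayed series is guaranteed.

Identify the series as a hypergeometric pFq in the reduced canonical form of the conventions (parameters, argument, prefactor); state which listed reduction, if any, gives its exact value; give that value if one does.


At argument -\frac{3}{7}: a 1F1 with upper {-9}, lower {\frac{4}{5}}, scaled by C = -\frac{9}{7}. Verdict: terminating - no listed pattern fits, but -9 in the upper list cuts the series at k = 9; direct evaluation. Exact value: -\frac{21544216780851905067}{1356078900756676096}.

Structural cue: x = -\frac{3}{7} and the lower running product (C = -9/7) is a rising factorial.
Ratio: r(k) = -\frac{3}{7} * (k-9) / [(k+\frac{4}{5}) (k+1)] - rational; roots negated = parameters, x = -\frac{3}{7}, C = -\frac{9}{7}.


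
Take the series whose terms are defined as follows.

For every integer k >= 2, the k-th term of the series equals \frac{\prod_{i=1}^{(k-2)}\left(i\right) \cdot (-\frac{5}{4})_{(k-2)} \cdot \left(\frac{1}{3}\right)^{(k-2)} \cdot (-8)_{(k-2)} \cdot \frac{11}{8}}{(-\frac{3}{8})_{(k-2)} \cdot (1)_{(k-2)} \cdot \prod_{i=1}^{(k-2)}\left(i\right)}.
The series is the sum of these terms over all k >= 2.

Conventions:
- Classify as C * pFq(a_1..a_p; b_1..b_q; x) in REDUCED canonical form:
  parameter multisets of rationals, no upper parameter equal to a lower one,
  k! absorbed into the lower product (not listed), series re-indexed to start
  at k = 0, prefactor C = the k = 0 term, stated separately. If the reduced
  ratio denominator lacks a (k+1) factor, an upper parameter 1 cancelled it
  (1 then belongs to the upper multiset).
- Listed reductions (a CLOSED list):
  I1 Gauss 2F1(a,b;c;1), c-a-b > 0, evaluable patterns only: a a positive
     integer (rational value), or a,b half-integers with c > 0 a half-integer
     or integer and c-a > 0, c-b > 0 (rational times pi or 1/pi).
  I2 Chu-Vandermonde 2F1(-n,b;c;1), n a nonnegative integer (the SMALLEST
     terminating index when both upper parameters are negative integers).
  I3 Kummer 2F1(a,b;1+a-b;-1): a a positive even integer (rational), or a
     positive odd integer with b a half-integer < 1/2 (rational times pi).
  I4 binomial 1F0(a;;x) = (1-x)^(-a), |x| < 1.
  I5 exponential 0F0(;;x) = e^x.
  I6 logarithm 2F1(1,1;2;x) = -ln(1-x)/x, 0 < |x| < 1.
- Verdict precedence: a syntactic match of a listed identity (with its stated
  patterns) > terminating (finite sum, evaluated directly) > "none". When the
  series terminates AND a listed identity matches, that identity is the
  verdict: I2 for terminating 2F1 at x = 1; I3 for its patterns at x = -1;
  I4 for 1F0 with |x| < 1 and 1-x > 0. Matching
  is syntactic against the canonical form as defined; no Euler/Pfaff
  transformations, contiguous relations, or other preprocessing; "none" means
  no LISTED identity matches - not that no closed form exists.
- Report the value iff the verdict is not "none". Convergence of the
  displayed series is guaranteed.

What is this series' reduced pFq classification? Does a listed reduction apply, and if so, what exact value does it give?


With C = \frac{11}{8}: the canonical form is 2F1(-8, -\frac{5}{4}; -\frac{3}{8}; \frac{1}{3}). Verdict: terminating - upper -8 stops the sum at k = 8; the 9 terms are added exactly. Its exact value is -\frac{5307408229277}{349237988424}.

Key step: from the first term \frac{11}{8}: the lower running product (C = 11/8) is a rising factorial.
Step ratio: r(k) = \frac{1}{3} * (k-8) (k-\frac{5}{4}) / [(k-\frac{3}{8}) (k+1)] - poly over poly, x = \frac{1}{3} from leading terms; C = \frac{11}{8} at k = 0.


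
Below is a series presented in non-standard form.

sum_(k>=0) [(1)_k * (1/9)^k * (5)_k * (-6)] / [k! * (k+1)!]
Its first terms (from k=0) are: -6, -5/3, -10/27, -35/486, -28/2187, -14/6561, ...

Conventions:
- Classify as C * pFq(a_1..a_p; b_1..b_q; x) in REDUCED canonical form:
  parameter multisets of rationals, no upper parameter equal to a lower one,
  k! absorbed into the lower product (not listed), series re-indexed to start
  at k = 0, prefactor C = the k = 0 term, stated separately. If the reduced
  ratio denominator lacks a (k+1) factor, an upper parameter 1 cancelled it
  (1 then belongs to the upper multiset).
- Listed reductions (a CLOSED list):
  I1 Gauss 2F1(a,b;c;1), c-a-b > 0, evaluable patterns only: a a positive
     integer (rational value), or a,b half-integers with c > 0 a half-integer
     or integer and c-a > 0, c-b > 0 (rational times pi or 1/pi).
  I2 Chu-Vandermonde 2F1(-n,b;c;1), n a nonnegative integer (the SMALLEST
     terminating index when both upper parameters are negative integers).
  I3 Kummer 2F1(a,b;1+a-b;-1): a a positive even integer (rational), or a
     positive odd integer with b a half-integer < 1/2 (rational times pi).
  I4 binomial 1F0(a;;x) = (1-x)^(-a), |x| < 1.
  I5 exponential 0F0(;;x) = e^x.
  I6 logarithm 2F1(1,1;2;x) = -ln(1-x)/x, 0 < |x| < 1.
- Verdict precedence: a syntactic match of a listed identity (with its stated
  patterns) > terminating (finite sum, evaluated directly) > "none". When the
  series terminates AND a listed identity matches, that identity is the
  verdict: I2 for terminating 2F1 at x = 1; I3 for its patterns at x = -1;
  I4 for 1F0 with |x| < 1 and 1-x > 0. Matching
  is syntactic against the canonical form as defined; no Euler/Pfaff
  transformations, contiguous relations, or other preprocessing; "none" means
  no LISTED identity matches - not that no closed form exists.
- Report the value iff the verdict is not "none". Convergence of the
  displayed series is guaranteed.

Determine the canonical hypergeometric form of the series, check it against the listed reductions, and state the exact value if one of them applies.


Prefactor -6, argument 1/9: 2F1 with upper {1, 5} over lower {2}. Verdict: none. No listed pattern accepts 2F1(1, 5; 2; 1/9).

The tell: from the first term -6: the denominator's factorial ratio (C = -6) is a lower Pochhammer.
Ratio: r(k) = (1/9) * (k+1) (k+5) / [(k+2) (k+1)] ; factor over Q: parameters, x = (1/9), and C = -6.


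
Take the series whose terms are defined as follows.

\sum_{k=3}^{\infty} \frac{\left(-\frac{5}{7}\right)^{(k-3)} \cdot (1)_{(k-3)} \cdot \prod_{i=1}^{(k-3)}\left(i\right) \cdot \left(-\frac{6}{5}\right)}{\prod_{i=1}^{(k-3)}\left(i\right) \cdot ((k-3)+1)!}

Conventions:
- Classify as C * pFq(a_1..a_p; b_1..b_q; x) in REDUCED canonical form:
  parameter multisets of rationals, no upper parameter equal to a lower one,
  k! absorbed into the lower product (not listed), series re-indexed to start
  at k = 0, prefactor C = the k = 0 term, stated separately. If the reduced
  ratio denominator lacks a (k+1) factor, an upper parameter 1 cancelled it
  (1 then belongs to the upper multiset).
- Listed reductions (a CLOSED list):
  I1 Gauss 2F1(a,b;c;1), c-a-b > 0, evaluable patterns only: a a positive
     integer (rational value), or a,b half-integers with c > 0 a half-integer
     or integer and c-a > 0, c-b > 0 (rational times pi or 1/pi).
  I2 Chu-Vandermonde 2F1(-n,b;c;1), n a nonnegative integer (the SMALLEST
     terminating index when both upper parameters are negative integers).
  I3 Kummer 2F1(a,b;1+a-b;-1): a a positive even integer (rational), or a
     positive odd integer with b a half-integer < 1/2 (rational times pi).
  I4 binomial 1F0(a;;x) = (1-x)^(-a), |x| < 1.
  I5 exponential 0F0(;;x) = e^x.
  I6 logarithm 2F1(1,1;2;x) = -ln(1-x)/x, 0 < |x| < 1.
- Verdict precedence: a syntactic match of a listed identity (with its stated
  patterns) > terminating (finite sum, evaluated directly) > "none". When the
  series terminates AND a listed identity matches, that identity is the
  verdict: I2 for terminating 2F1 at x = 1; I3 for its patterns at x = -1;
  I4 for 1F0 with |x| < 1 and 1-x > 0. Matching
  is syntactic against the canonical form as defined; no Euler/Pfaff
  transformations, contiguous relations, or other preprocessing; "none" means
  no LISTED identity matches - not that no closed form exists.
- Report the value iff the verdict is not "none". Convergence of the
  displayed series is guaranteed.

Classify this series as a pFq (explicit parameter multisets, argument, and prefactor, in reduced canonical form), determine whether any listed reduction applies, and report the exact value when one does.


Classification (C = -\frac{6}{5}): 2F1 with upper {1, 1}, lower {2}, argument x = -\frac{5}{7}. Verdict at x = -\frac{5}{7}: the I6 logarithm reduction matches (the logarithm: parameters (1,1;2), x = -\frac{5}{7}). Sum: \left(-\frac{42}{25}\right) \cdot \ln\left(\frac{12}{7}\right).

Structural cue: x = -\frac{5}{7} and the product of the first k integers (prefactor -6/5) is k!.
Term ratio: r(k) = -\frac{5}{7} * (k+1) (k+1) / [(k+2) (k+1)] - poly over poly, x = -\frac{5}{7} from leading terms; C = -\frac{6}{5} at k = 0.


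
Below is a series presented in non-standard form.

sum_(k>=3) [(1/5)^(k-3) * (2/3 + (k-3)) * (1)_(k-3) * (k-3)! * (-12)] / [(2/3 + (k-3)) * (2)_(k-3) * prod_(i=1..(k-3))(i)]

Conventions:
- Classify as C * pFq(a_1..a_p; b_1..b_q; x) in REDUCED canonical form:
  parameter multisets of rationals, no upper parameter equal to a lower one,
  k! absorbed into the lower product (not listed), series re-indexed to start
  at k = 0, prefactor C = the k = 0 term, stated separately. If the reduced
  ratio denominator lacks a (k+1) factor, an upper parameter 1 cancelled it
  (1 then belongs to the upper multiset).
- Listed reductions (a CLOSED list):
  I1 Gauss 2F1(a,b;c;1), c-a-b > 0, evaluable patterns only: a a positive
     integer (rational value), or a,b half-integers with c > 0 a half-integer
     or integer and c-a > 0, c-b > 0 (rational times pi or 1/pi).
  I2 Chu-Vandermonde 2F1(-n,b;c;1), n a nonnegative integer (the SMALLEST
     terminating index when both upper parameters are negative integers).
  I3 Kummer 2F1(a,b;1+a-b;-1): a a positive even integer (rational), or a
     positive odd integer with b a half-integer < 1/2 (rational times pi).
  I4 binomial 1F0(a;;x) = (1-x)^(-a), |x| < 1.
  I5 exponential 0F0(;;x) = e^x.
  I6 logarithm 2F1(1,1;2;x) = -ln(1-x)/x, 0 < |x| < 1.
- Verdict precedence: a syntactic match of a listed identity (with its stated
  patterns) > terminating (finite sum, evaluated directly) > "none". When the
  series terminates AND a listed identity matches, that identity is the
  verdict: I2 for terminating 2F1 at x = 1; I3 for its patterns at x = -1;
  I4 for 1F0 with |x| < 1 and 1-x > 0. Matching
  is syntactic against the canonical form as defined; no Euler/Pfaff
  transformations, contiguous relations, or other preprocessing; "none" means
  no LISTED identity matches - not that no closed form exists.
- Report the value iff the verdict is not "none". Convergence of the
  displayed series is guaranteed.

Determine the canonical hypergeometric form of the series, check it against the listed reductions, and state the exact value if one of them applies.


Canonical form: C = -12 times 2F1 with upper {1, 1}, lower {2}, x = 1/5. Verdict: this is logarithm (I6) (the logarithm: parameters (1,1;2), x = 1/5). Its exact value is 60 * ln(4/5).

First insight: t_0 = -12 here, and the factorial ratio (C = -12) (k+a-1)!/(a-1)! is a rising factorial (a)_k.
Term ratio: r(k) = (1/5) * (k+1) (k+1) / [(k+2) (k+1)] ; factor over Q: parameters, x = (1/5), and C = -12.


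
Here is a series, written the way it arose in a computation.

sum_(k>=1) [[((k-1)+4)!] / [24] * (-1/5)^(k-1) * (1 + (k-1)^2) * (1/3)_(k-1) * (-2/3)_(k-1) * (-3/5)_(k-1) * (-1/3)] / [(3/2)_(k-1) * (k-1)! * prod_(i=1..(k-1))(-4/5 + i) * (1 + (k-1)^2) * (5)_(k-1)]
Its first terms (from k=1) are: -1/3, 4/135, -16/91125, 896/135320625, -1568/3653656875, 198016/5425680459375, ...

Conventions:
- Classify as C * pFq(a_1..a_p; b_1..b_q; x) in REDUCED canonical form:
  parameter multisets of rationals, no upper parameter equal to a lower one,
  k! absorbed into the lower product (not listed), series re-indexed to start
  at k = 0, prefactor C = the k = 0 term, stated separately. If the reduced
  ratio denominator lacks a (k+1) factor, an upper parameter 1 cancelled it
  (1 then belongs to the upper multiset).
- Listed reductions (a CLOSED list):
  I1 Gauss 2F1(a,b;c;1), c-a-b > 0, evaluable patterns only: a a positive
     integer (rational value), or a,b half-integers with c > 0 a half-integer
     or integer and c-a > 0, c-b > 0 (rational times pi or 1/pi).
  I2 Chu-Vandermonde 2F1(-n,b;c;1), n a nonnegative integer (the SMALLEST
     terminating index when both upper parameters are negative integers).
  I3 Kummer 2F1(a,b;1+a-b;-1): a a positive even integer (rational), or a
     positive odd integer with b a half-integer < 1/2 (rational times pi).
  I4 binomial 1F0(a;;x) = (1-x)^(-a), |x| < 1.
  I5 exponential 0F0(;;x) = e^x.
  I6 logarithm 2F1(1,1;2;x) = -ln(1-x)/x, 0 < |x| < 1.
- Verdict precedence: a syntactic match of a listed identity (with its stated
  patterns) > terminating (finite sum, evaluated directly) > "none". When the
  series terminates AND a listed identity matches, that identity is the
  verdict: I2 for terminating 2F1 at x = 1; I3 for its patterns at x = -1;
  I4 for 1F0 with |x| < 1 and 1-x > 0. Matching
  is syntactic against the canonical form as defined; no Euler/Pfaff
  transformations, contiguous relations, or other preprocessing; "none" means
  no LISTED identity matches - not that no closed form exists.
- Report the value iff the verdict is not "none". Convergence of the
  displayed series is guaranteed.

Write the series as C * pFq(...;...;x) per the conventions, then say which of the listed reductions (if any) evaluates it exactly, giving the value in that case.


With C = -1/3: the canonical form is 3F2(-2/3, -3/5, 1/3; 1/5, 3/2; -1/5). Verdict: none - at argument -1/5 the multisets {-2/3, -3/5, 1/3} ; {1/5, 3/2} match no listed identity.

Structural cue: t_0 = -1/3 here, and the factorial ratio (C = -1/3) (k+a-1)!/(a-1)! is a rising factorial (a)_k.
Consecutive-term ratio: r(k) = (-1/5) * (k-2/3) (k-3/5) (k+1/3) / [(k+1/5) (k+3/2) (k+1)] - poly over poly, x = (-1/5) from leading terms; C = -1/3 at k = 0.


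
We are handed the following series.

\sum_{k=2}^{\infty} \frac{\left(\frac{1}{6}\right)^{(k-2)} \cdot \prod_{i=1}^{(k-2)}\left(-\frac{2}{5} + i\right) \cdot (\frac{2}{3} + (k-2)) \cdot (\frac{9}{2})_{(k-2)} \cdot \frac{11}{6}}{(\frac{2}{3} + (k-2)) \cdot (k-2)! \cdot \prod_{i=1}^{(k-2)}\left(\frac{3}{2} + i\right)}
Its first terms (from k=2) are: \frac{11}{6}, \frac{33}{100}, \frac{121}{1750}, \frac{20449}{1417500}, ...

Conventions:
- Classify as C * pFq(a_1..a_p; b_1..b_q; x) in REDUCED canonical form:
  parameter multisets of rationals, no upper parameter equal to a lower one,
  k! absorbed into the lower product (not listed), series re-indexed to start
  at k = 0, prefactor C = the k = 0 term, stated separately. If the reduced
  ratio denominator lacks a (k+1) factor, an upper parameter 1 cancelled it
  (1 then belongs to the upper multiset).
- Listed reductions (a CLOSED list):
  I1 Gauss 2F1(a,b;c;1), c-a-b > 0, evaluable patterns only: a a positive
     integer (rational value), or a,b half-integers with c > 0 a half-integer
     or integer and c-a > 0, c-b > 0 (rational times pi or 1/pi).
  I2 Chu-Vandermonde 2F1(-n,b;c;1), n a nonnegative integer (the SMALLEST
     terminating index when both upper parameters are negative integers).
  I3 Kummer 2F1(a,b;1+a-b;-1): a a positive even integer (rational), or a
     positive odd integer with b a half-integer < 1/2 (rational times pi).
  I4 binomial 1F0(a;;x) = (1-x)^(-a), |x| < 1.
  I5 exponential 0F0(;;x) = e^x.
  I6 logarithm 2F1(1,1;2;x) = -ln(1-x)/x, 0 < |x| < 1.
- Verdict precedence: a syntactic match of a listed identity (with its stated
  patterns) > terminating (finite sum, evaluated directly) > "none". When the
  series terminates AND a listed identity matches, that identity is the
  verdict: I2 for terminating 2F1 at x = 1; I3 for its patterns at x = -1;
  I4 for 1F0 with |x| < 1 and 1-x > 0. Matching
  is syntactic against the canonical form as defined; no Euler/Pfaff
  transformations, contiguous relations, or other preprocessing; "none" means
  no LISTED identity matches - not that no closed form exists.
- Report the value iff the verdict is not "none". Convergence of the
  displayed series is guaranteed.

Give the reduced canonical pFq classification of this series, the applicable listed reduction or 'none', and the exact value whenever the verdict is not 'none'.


Canonical form: C = \frac{11}{6} times 2F1 with upper {\frac{3}{5}, \frac{9}{2}}, lower {\frac{5}{2}}, x = \frac{1}{6}. Verdict: none here - no I1-I6 shape fits x = \frac{1}{6} with lower {\frac{5}{2}}.

Structural cue: t_0 being \frac{11}{6}, striking the common factor k + 2/3 reduces the term (C = 11/6, x = 1/6).
Adjacent-term ratio: r(k) = \frac{1}{6} * (k+\frac{3}{5}) (k+\frac{9}{2}) / [(k+\frac{5}{2}) (k+1)] - rational in k, leading ratio \frac{1}{6}; with t_0 = \frac{11}{6}, classification follows.


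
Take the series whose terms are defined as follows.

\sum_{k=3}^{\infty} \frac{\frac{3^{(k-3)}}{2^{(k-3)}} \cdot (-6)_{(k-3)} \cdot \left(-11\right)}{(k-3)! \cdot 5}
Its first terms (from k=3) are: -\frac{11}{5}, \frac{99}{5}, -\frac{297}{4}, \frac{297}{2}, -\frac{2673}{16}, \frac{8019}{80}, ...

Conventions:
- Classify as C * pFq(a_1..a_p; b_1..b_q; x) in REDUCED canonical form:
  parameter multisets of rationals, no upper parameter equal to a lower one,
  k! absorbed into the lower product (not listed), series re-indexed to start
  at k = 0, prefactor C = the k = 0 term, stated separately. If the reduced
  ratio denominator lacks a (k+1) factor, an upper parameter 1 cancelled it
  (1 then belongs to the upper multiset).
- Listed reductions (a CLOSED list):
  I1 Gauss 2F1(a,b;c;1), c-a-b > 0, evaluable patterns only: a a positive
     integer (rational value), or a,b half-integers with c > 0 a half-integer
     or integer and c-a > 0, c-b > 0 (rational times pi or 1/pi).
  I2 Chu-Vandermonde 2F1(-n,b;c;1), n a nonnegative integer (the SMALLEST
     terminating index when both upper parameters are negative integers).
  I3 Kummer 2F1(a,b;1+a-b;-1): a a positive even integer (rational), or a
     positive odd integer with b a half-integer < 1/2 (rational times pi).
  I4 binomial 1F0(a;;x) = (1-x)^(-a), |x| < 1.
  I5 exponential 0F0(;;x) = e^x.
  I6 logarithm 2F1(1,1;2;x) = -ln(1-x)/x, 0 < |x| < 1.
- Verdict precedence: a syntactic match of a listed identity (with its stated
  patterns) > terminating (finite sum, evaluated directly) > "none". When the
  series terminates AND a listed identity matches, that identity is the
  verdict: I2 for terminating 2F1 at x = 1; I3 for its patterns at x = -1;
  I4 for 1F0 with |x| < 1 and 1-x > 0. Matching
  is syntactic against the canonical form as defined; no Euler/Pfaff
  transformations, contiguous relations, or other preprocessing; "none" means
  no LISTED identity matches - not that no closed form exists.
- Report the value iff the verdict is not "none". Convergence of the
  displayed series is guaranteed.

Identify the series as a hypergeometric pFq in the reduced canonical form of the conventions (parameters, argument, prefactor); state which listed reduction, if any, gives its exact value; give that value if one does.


This is -\frac{11}{5} * 1F0(-6; -; \frac{3}{2}) in reduced canonical form. Verdict: terminating - upper parameter -6 makes this a finite sum (last index 6), evaluated exactly. Hence: -\frac{11}{320}.

The tell: with t_0 = -\frac{11}{5}, the constant factors (C = -11/5) combine into one prefactor.
Step ratio: r(k) = \frac{3}{2} * (k-6) / [(k+1)] - rational in k, leading ratio \frac{3}{2}; with t_0 = -\frac{11}{5}, classification follows.


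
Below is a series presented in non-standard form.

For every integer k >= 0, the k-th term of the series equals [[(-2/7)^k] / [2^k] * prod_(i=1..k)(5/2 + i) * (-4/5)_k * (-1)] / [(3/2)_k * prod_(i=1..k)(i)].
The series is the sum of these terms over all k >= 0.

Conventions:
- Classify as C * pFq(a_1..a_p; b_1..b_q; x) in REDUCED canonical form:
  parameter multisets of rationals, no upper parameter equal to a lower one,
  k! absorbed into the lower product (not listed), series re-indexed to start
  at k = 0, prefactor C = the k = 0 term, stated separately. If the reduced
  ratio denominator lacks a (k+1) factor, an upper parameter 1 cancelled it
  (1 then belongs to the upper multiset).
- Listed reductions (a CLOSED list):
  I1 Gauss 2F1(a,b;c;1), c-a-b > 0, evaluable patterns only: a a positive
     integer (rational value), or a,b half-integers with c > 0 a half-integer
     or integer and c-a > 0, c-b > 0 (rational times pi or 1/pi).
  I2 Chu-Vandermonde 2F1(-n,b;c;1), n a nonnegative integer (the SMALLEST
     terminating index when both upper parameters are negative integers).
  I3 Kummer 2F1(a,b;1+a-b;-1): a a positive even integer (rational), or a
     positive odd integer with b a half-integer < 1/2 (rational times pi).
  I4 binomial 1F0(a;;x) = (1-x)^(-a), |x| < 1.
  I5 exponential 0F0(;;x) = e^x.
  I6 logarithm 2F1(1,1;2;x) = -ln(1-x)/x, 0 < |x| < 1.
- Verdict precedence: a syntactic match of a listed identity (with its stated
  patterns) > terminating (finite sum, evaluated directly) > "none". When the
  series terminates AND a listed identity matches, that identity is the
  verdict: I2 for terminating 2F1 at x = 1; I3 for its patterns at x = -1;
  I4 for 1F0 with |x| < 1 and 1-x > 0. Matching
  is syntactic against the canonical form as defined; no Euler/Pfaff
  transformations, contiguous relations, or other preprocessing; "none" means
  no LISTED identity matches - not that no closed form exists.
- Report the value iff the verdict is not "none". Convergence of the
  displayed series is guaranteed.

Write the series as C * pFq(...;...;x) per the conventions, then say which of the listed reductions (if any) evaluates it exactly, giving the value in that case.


Canonical form: C = -1 times 2F1 with upper {-4/5, 7/2}, lower {3/2}, x = -1/7. Verdict: none here - no I1-I6 shape fits x = -1/7 with lower {3/2}.

Key observation: t_0 being -1, the two k-th powers (prefactor -1) combine into one argument.
Consecutive-term ratio: r(k) = (-1/7) * (k-4/5) (k+7/2) / [(k+3/2) (k+1)] - rational in k. x = (-1/7); t_0 = -1; negate the roots.


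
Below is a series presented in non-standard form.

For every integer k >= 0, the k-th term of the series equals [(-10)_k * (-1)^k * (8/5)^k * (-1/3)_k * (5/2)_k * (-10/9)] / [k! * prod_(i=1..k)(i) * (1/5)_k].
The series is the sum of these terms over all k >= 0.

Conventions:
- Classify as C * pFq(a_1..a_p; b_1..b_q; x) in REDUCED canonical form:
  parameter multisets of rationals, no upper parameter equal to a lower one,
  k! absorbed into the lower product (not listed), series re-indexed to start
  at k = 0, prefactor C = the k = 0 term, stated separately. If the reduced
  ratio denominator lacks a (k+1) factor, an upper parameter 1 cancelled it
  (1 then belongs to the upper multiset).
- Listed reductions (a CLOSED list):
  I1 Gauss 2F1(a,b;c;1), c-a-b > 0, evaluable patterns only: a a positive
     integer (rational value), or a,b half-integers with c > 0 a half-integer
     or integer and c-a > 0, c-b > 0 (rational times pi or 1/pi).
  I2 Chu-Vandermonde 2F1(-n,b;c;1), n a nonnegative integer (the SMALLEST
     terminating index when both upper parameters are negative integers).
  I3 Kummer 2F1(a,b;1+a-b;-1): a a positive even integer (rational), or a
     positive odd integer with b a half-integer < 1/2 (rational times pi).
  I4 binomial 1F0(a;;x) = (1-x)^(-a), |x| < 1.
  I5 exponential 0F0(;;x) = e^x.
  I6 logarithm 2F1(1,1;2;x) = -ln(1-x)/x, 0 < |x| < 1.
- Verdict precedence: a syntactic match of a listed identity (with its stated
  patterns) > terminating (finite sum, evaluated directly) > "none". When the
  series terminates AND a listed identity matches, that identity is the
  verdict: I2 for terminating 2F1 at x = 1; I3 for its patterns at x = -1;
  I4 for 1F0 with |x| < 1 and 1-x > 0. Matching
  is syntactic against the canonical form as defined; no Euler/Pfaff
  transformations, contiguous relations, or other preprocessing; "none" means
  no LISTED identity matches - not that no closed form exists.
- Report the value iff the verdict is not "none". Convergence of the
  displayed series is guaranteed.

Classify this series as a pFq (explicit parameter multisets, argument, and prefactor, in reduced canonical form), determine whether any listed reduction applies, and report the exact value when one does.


The series (x = -8/5) is 3F2: upper {-10, -1/3, 5/2}, lower {1/5, 1}, prefactor -10/9. Verdict: terminating - no listed pattern fits, but -10 in the upper list cuts the series at k = 10; direct evaluation. Its exact value is 64587574867371310/601836206301.

The tell: with t_0 = -10/9, the (-1)^k factor (prefactor -10/9) folds into the argument's sign.
Adjacent-term ratio: r(k) = (-8/5) * (k-10) (k-1/3) (k+5/2) / [(k+1/5) (k+1) (k+1)] - rational in k. x = (-8/5); t_0 = -10/9; negate the roots.


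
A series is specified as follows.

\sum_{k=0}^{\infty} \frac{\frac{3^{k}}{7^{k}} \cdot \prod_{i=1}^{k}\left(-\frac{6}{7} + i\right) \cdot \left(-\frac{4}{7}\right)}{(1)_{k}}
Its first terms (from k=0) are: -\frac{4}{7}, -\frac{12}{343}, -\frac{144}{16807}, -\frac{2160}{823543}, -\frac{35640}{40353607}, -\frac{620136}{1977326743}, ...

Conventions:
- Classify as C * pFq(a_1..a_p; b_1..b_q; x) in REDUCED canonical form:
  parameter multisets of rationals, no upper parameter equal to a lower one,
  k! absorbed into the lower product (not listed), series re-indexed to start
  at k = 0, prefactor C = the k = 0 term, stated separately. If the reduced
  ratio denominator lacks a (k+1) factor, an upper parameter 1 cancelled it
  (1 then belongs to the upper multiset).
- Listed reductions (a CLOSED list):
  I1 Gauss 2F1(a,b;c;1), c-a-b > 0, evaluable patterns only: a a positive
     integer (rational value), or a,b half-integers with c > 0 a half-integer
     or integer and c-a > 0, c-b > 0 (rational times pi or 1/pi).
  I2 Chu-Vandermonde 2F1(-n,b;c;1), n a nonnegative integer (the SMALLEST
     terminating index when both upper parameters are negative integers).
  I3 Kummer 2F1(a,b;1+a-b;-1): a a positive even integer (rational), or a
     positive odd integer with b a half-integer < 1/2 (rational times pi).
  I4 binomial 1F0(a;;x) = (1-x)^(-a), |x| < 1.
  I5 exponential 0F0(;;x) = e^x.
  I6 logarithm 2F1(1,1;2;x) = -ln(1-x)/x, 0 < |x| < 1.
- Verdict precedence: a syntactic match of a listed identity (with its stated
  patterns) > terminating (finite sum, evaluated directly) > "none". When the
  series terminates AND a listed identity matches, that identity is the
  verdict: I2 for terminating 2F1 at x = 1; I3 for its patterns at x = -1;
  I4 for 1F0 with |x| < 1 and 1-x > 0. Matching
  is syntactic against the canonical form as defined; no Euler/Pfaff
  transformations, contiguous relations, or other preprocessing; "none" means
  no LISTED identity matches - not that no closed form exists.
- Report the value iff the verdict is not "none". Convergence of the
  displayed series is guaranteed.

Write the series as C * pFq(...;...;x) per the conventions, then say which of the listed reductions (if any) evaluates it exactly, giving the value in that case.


The series (x = \frac{3}{7}) is 1F0: upper {\frac{1}{7}}, lower {-}, prefactor -\frac{4}{7}. Verdict: binomial (I4) applies (the 1F0 binomial series: exponent -1/7, x = \frac{3}{7}). Exact value: \left(-\frac{4}{7}\right) \cdot \left(\frac{4}{7}\right)^{-\frac{1}{7}}.

The tell: t_0 = -\frac{4}{7} here, and (1)_k (prefactor -4/7) is k! itself.
Step ratio: r(k) = \frac{3}{7} * (k+\frac{1}{7}) / [(k+1)] - rational in k, leading ratio \frac{3}{7}; with t_0 = -\frac{4}{7}, classification follows.
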